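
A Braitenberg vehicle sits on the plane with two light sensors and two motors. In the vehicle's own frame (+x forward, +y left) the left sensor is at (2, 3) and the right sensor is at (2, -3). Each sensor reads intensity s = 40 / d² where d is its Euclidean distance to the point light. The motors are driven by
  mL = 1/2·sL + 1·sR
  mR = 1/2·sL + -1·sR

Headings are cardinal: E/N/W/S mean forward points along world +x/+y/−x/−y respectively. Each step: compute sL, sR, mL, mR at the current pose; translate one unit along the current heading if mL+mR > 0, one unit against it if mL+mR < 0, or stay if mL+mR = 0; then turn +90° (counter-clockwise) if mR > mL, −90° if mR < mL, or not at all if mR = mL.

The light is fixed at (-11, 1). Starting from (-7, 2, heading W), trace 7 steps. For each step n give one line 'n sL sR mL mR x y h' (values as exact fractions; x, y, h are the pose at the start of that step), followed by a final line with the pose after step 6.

0 5 2 9/2 1/2 -7 2 W
1 40/9 8/9 28/9 4/3 -8 2 N
2 4/5 20/13 126/65 -74/65 -8 3 E
3 40/49 40 1980/49 -1940/49 -7 3 S
4 5 2 9/2 1/2 -7 2 W
5 40/9 8/9 28/9 4/3 -8 2 N
6 4/5 20/13 126/65 -74/65 -8 3 E
final -7 3 S

n=0: pose=(-7,2,W); sL=5, sR=2; mL=9/2, mR=1/2; mL+mR=5 → advance +1; mR−mL=-4 → turn -1·90°
n=1: pose=(-8,2,N); sL=40/9, sR=8/9; mL=28/9, mR=4/3; mL+mR=40/9 → advance +1; mR−mL=-16/9 → turn -1·90°
n=2: pose=(-8,3,E); sL=4/5, sR=20/13; mL=126/65, mR=-74/65; mL+mR=4/5 → advance +1; mR−mL=-40/13 → turn -1·90°
n=3: pose=(-7,3,S); sL=40/49, sR=40; mL=1980/49, mR=-1940/49; mL+mR=40/49 → advance +1; mR−mL=-80 → turn -1·90°
n=4: pose=(-7,2,W); sL=5, sR=2; mL=9/2, mR=1/2; mL+mR=5 → advance +1; mR−mL=-4 → turn -1·90°
n=5: pose=(-8,2,N); sL=40/9, sR=8/9; mL=28/9, mR=4/3; mL+mR=40/9 → advance +1; mR−mL=-16/9 → turn -1·90°
n=6: pose=(-8,3,E); sL=4/5, sR=20/13; mL=126/65, mR=-74/65; mL+mR=4/5 → advance +1; mR−mL=-40/13 → turn -1·90°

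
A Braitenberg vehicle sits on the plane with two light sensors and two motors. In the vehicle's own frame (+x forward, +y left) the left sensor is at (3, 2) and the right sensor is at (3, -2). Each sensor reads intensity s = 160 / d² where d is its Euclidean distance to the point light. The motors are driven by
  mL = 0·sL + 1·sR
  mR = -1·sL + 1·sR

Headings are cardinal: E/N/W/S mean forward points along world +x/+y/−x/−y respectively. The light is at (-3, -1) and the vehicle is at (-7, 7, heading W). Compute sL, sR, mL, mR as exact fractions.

32/17 160/149 160/149 -2048/2533

left sensor world pos  = (-10, 5); dL² = 85
right sensor world pos = (-10, 9); dR² = 149
sL = 160/85 = 32/17
sR = 160/149 = 160/149
mL = 0·sL + 1·sR = 160/149
mR = -1·sL + 1·sR = -2048/2533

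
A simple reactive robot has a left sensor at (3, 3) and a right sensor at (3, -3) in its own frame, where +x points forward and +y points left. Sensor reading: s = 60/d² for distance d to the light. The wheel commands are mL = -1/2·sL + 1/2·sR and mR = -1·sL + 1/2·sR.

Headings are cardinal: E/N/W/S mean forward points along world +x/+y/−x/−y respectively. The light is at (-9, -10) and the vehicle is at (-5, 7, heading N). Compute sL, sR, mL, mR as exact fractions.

left sensor world pos  = (-8, 10); dL² = 401
right sensor world pos = (-2, 10); dR² = 449
sL = 60/401 = 60/401
sR = 60/449 = 60/449
mL = -1/2·sL + 1/2·sR = -1440/180049
mR = -1·sL + 1/2·sR = -14910/180049

60/401 60/449 -1440/180049 -14910/180049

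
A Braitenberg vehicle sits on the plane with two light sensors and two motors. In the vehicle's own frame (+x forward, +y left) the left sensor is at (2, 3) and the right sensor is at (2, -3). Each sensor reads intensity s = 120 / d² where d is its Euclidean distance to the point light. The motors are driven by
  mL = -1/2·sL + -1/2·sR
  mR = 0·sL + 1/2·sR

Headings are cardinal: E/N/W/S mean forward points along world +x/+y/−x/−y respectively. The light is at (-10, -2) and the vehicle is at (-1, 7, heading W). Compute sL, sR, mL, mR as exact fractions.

24/17 120/193 -3336/3281 60/193

left sensor world pos  = (-3, 4); dL² = 85
right sensor world pos = (-3, 10); dR² = 193
sL = 120/85 = 24/17
sR = 120/193 = 120/193
mL = -1/2·sL + -1/2·sR = -3336/3281
mR = 0·sL + 1/2·sR = 60/193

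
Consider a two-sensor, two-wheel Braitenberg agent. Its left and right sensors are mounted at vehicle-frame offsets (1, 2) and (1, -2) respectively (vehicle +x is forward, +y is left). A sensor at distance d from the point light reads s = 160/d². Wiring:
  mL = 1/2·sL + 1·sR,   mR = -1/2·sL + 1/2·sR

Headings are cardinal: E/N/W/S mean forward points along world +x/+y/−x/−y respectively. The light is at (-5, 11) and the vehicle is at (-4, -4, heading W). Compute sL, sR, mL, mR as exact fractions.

left sensor world pos  = (-5, -6); dL² = 289
right sensor world pos = (-5, -2); dR² = 169
sL = 160/289 = 160/289
sR = 160/169 = 160/169
mL = 1/2·sL + 1·sR = 59760/48841
mR = -1/2·sL + 1/2·sR = 9600/48841

160/289 160/169 59760/48841 9600/48841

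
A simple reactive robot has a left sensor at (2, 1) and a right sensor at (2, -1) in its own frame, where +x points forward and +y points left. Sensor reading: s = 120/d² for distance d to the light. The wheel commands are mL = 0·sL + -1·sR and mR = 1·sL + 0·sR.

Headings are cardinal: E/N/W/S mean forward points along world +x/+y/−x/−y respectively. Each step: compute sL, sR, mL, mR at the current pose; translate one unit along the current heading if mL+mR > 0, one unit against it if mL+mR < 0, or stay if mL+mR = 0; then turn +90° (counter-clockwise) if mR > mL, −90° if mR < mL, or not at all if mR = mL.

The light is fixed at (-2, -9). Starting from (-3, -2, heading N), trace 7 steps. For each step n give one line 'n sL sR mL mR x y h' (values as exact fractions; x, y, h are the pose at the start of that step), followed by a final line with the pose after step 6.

0 24/17 40/27 -40/27 24/17 -3 -2 N
1 60/17 60/29 -60/29 60/17 -3 -3 W
2 120/17 24/5 -24/5 120/17 -4 -3 S
3 10/3 15/2 -15/2 10/3 -4 -4 E
4 24/13 120/53 -120/53 24/13 -5 -4 N
5 60/17 12/5 -12/5 60/17 -5 -5 W
6 120/13 120/29 -120/29 120/13 -6 -5 S
final -6 -6 E

n=0: pose=(-3,-2,N); sL=24/17, sR=40/27; mL=-40/27, mR=24/17; mL+mR=-32/459 → advance -1; mR−mL=1328/459 → turn +1·90°
n=1: pose=(-3,-3,W); sL=60/17, sR=60/29; mL=-60/29, mR=60/17; mL+mR=720/493 → advance +1; mR−mL=2760/493 → turn +1·90°
n=2: pose=(-4,-3,S); sL=120/17, sR=24/5; mL=-24/5, mR=120/17; mL+mR=192/85 → advance +1; mR−mL=1008/85 → turn +1·90°
n=3: pose=(-4,-4,E); sL=10/3, sR=15/2; mL=-15/2, mR=10/3; mL+mR=-25/6 → advance -1; mR−mL=65/6 → turn +1·90°
n=4: pose=(-5,-4,N); sL=24/13, sR=120/53; mL=-120/53, mR=24/13; mL+mR=-288/689 → advance -1; mR−mL=2832/689 → turn +1·90°
n=5: pose=(-5,-5,W); sL=60/17, sR=12/5; mL=-12/5, mR=60/17; mL+mR=96/85 → advance +1; mR−mL=504/85 → turn +1·90°
n=6: pose=(-6,-5,S); sL=120/13, sR=120/29; mL=-120/29, mR=120/13; mL+mR=1920/377 → advance +1; mR−mL=5040/377 → turn +1·90°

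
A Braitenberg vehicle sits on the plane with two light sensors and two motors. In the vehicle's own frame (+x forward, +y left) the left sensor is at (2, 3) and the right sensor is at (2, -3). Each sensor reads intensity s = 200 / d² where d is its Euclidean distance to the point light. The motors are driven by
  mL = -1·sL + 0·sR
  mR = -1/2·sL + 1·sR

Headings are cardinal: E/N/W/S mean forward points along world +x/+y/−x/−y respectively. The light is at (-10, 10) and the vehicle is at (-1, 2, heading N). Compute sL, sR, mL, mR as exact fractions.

left sensor world pos  = (-4, 4); dL² = 72
right sensor world pos = (2, 4); dR² = 180
sL = 200/72 = 25/9
sR = 200/180 = 10/9
mL = -1·sL + 0·sR = -25/9
mR = -1/2·sL + 1·sR = -5/18

25/9 10/9 -25/9 -5/18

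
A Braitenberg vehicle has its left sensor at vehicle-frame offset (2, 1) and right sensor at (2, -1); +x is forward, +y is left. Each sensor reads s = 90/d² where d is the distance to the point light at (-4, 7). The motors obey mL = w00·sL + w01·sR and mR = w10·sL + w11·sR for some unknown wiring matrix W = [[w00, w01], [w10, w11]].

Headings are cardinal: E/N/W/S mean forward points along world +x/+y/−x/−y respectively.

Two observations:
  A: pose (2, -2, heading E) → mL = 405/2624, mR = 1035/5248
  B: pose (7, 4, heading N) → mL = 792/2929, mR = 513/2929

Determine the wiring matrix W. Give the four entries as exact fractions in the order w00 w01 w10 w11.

1 -1 -1/2 1

obs A: pose=(2,-2,E) → sL=45/64, sR=45/82, mL=405/2624, mR=1035/5248
obs B: pose=(7,4,N) → sL=90/101, sR=18/29, mL=792/2929, mR=513/2929
sensor matrix S = [[45/64, 45/82], [90/101, 18/29]]; det S = -202095/3842848
solve [mL_A; mL_B] = S·[w00; w01] and [mR_A; mR_B] = S·[w10; w11]:
  w00 = 1, w01 = -1, w10 = -1/2, w11 = 1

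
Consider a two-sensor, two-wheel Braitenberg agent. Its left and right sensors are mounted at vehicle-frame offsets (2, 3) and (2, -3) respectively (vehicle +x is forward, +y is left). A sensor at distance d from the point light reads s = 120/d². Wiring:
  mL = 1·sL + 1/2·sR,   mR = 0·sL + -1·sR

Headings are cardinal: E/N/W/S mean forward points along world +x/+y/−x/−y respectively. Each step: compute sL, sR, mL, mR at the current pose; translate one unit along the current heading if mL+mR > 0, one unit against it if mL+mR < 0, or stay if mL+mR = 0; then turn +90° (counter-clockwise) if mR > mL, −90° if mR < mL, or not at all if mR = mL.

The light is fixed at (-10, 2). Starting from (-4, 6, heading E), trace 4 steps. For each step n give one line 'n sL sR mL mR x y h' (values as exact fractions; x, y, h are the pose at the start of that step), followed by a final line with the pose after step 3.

n=0: pose=(-4,6,E); sL=120/113, sR=24/13; mL=2916/1469, mR=-24/13; mL+mR=204/1469 → advance +1; mR−mL=-5628/1469 → turn -1·90°
n=1: pose=(-3,6,S); sL=15/13, sR=6; mL=54/13, mR=-6; mL+mR=-24/13 → advance -1; mR−mL=-132/13 → turn -1·90°
n=2: pose=(-3,7,W); sL=120/29, sR=120/89; mL=12420/2581, mR=-120/89; mL+mR=8940/2581 → advance +1; mR−mL=-15900/2581 → turn -1·90°
n=3: pose=(-4,7,N); sL=60/29, sR=12/13; mL=954/377, mR=-12/13; mL+mR=606/377 → advance +1; mR−mL=-1302/377 → turn -1·90°

0 120/113 24/13 2916/1469 -24/13 -4 6 E
1 15/13 6 54/13 -6 -3 6 S
2 120/29 120/89 12420/2581 -120/89 -3 7 W
3 60/29 12/13 954/377 -12/13 -4 7 N
final -4 8 E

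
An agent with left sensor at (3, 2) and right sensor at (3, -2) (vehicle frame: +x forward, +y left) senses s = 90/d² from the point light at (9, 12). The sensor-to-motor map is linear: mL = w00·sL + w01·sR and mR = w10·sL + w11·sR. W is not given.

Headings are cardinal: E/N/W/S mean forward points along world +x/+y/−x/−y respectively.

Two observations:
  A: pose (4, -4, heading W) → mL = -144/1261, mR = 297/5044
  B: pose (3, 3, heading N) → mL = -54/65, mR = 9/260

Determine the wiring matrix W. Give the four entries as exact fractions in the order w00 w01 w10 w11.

obs A: pose=(4,-4,W) → sL=45/194, sR=9/26, mL=-144/1261, mR=297/5044
obs B: pose=(3,3,N) → sL=9/10, sR=45/26, mL=-54/65, mR=9/260
sensor matrix S = [[45/194, 9/26], [9/10, 45/26]]; det S = 567/6305
solve [mL_A; mL_B] = S·[w00; w01] and [mR_A; mR_B] = S·[w10; w11]:
  w00 = 1, w01 = -1, w10 = 1, w11 = -1/2

1 -1 1 -1/2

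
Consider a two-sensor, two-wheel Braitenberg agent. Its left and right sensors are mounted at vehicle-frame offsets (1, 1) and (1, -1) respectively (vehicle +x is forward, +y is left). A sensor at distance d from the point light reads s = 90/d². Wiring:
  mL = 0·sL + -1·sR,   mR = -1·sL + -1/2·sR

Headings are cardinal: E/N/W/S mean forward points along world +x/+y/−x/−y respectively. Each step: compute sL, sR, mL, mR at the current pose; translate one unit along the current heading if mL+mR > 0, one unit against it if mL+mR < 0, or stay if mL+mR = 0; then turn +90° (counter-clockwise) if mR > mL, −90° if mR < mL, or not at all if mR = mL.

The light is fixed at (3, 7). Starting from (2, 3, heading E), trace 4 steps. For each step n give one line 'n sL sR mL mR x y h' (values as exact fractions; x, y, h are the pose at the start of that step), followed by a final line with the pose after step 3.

n=0: pose=(2,3,E); sL=10, sR=18/5; mL=-18/5, mR=-59/5; mL+mR=-77/5 → advance -1; mR−mL=-41/5 → turn -1·90°
n=1: pose=(1,3,S); sL=45/13, sR=45/17; mL=-45/17, mR=-2115/442; mL+mR=-3285/442 → advance -1; mR−mL=-945/442 → turn -1·90°
n=2: pose=(1,4,W); sL=18/5, sR=90/13; mL=-90/13, mR=-459/65; mL+mR=-909/65 → advance -1; mR−mL=-9/65 → turn -1·90°
n=3: pose=(2,4,N); sL=45/4, sR=45/2; mL=-45/2, mR=-45/2; mL+mR=-45 → advance -1; mR−mL=0 → turn +0·90°

0 10 18/5 -18/5 -59/5 2 3 E
1 45/13 45/17 -45/17 -2115/442 1 3 S
2 18/5 90/13 -90/13 -459/65 1 4 W
3 45/4 45/2 -45/2 -45/2 2 4 N
final 2 3 N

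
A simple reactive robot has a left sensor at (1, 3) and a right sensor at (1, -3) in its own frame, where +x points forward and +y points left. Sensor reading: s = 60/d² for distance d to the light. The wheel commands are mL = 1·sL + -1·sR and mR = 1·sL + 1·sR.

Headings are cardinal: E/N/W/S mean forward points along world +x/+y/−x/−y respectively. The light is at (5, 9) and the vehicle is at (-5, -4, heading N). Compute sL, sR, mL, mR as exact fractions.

60/313 60/193 -7200/60409 30360/60409

left sensor world pos  = (-8, -3); dL² = 313
right sensor world pos = (-2, -3); dR² = 193
sL = 60/313 = 60/313
sR = 60/193 = 60/193
mL = 1·sL + -1·sR = -7200/60409
mR = 1·sL + 1·sR = 30360/60409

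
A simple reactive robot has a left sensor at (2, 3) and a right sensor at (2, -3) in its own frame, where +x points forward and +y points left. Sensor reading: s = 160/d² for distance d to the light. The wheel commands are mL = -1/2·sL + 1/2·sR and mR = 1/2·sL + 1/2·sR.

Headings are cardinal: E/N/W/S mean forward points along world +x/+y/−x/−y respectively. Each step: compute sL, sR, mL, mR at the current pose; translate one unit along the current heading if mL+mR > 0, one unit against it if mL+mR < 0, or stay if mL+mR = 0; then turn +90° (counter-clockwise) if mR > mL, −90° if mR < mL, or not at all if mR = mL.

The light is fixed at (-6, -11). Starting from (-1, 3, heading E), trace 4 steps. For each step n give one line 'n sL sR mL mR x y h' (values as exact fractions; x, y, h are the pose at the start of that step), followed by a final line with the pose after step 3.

0 80/169 16/17 672/2873 2032/2873 -1 3 E
1 32/53 160/337 -1152/17861 9632/17861 0 3 N
2 1 8/17 -9/34 25/34 0 4 W
3 160/233 160/173 4800/40309 32480/40309 -1 4 S
final -1 3 E

n=0: pose=(-1,3,E); sL=80/169, sR=16/17; mL=672/2873, mR=2032/2873; mL+mR=16/17 → advance +1; mR−mL=80/169 → turn +1·90°
n=1: pose=(0,3,N); sL=32/53, sR=160/337; mL=-1152/17861, mR=9632/17861; mL+mR=160/337 → advance +1; mR−mL=32/53 → turn +1·90°
n=2: pose=(0,4,W); sL=1, sR=8/17; mL=-9/34, mR=25/34; mL+mR=8/17 → advance +1; mR−mL=1 → turn +1·90°
n=3: pose=(-1,4,S); sL=160/233, sR=160/173; mL=4800/40309, mR=32480/40309; mL+mR=160/173 → advance +1; mR−mL=160/233 → turn +1·90°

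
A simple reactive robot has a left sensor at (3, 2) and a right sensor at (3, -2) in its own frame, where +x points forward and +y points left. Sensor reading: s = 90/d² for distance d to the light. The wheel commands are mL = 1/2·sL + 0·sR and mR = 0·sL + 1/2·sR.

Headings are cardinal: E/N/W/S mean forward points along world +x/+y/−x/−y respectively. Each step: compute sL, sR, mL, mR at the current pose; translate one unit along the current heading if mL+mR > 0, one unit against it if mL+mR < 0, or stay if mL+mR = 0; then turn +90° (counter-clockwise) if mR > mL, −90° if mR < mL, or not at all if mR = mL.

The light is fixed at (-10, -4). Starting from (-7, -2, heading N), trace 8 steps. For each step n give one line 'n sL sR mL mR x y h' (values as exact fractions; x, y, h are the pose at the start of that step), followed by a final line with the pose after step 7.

n=0: pose=(-7,-2,N); sL=45/13, sR=9/5; mL=45/26, mR=9/10; mL+mR=171/65 → advance +1; mR−mL=-54/65 → turn -1·90°
n=1: pose=(-7,-1,E); sL=90/61, sR=90/37; mL=45/61, mR=45/37; mL+mR=4410/2257 → advance +1; mR−mL=1080/2257 → turn +1·90°
n=2: pose=(-6,-1,N); sL=9/4, sR=5/4; mL=9/8, mR=5/8; mL+mR=7/4 → advance +1; mR−mL=-1/2 → turn -1·90°
n=3: pose=(-6,0,E); sL=18/17, sR=90/53; mL=9/17, mR=45/53; mL+mR=1242/901 → advance +1; mR−mL=288/901 → turn +1·90°
n=4: pose=(-5,0,N); sL=45/29, sR=45/49; mL=45/58, mR=45/98; mL+mR=1755/1421 → advance +1; mR−mL=-450/1421 → turn -1·90°
n=5: pose=(-5,1,E); sL=90/113, sR=90/73; mL=45/113, mR=45/73; mL+mR=8370/8249 → advance +1; mR−mL=1800/8249 → turn +1·90°
n=6: pose=(-4,1,N); sL=9/8, sR=45/64; mL=9/16, mR=45/128; mL+mR=117/128 → advance +1; mR−mL=-27/128 → turn -1·90°
n=7: pose=(-4,2,E); sL=18/29, sR=90/97; mL=9/29, mR=45/97; mL+mR=2178/2813 → advance +1; mR−mL=432/2813 → turn +1·90°

0 45/13 9/5 45/26 9/10 -7 -2 N
1 90/61 90/37 45/61 45/37 -7 -1 E
2 9/4 5/4 9/8 5/8 -6 -1 N
3 18/17 90/53 9/17 45/53 -6 0 E
4 45/29 45/49 45/58 45/98 -5 0 N
5 90/113 90/73 45/113 45/73 -5 1 E
6 9/8 45/64 9/16 45/128 -4 1 N
7 18/29 90/97 9/29 45/97 -4 2 E
final -3 2 N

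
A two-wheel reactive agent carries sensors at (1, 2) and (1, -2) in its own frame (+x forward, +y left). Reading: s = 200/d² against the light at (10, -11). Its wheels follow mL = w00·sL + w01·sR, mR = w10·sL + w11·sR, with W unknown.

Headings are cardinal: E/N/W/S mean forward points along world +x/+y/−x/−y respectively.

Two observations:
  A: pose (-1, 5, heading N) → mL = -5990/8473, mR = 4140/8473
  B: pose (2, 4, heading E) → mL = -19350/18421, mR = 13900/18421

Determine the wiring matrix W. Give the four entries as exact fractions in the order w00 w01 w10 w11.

obs A: pose=(-1,5,N) → sL=100/229, sR=20/37, mL=-5990/8473, mR=4140/8473
obs B: pose=(2,4,E) → sL=100/169, sR=100/109, mL=-19350/18421, mR=13900/18421
sensor matrix S = [[100/229, 20/37], [100/169, 100/109]]; det S = 12608000/156081133
solve [mL_A; mL_B] = S·[w00; w01] and [mR_A; mR_B] = S·[w10; w11]:
  w00 = -1, w01 = -1/2, w10 = 1/2, w11 = 1/2

-1 -1/2 1/2 1/2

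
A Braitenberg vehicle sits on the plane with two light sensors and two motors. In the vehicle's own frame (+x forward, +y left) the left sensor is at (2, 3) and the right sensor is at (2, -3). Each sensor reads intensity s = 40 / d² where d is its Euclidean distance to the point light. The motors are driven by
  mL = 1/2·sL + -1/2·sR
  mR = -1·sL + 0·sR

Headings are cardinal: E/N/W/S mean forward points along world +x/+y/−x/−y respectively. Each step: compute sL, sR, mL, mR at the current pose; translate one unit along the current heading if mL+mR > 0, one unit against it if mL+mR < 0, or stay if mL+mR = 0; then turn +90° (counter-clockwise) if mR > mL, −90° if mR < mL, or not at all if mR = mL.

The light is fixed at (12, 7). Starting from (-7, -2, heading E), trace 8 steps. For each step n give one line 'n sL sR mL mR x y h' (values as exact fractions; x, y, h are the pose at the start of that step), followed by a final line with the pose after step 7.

n=0: pose=(-7,-2,E); sL=8/65, sR=40/433; mL=432/28145, mR=-8/65; mL+mR=-3032/28145 → advance -1; mR−mL=-3896/28145 → turn -1·90°
n=1: pose=(-8,-2,S); sL=4/41, sR=4/65; mL=48/2665, mR=-4/41; mL+mR=-212/2665 → advance -1; mR−mL=-308/2665 → turn -1·90°
n=2: pose=(-8,-1,W); sL=8/121, sR=40/509; mL=-384/61589, mR=-8/121; mL+mR=-4456/61589 → advance -1; mR−mL=-3688/61589 → turn -1·90°
n=3: pose=(-7,-1,N); sL=1/13, sR=10/73; mL=-57/1898, mR=-1/13; mL+mR=-203/1898 → advance -1; mR−mL=-89/1898 → turn -1·90°
n=4: pose=(-7,-2,E); sL=8/65, sR=40/433; mL=432/28145, mR=-8/65; mL+mR=-3032/28145 → advance -1; mR−mL=-3896/28145 → turn -1·90°
n=5: pose=(-8,-2,S); sL=4/41, sR=4/65; mL=48/2665, mR=-4/41; mL+mR=-212/2665 → advance -1; mR−mL=-308/2665 → turn -1·90°
n=6: pose=(-8,-1,W); sL=8/121, sR=40/509; mL=-384/61589, mR=-8/121; mL+mR=-4456/61589 → advance -1; mR−mL=-3688/61589 → turn -1·90°
n=7: pose=(-7,-1,N); sL=1/13, sR=10/73; mL=-57/1898, mR=-1/13; mL+mR=-203/1898 → advance -1; mR−mL=-89/1898 → turn -1·90°

0 8/65 40/433 432/28145 -8/65 -7 -2 E
1 4/41 4/65 48/2665 -4/41 -8 -2 S
2 8/121 40/509 -384/61589 -8/121 -8 -1 W
3 1/13 10/73 -57/1898 -1/13 -7 -1 N
4 8/65 40/433 432/28145 -8/65 -7 -2 E
5 4/41 4/65 48/2665 -4/41 -8 -2 S
6 8/121 40/509 -384/61589 -8/121 -8 -1 W
7 1/13 10/73 -57/1898 -1/13 -7 -1 N
final -7 -2 E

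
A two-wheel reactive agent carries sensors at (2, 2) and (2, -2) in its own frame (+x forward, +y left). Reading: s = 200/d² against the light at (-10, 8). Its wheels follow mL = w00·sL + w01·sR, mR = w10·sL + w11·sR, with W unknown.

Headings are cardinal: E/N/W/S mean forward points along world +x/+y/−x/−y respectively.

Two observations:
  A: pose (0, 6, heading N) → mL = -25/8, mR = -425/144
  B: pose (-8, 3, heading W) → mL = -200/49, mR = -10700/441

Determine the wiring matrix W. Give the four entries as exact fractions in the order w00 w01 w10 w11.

-1 0 -1/2 -1

obs A: pose=(0,6,N) → sL=25/8, sR=25/18, mL=-25/8, mR=-425/144
obs B: pose=(-8,3,W) → sL=200/49, sR=200/9, mL=-200/49, mR=-10700/441
sensor matrix S = [[25/8, 25/18], [200/49, 200/9]]; det S = 3125/49
solve [mL_A; mL_B] = S·[w00; w01] and [mR_A; mR_B] = S·[w10; w11]:
  w00 = -1, w01 = 0, w10 = -1/2, w11 = -1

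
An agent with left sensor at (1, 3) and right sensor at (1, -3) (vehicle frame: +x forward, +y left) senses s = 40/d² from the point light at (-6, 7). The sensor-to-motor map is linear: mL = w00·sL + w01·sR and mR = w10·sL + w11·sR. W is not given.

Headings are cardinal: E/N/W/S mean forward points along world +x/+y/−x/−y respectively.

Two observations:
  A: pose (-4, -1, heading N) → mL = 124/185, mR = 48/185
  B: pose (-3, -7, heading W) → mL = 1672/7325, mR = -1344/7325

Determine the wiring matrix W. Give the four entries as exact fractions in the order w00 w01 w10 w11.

obs A: pose=(-4,-1,N) → sL=4/5, sR=20/37, mL=124/185, mR=48/185
obs B: pose=(-3,-7,W) → sL=40/293, sR=8/25, mL=1672/7325, mR=-1344/7325
sensor matrix S = [[4/5, 20/37], [40/293, 8/25]]; det S = 246912/1355125
solve [mL_A; mL_B] = S·[w00; w01] and [mR_A; mR_B] = S·[w10; w11]:
  w00 = 1/2, w01 = 1/2, w10 = 1, w11 = -1

1/2 1/2 1 -1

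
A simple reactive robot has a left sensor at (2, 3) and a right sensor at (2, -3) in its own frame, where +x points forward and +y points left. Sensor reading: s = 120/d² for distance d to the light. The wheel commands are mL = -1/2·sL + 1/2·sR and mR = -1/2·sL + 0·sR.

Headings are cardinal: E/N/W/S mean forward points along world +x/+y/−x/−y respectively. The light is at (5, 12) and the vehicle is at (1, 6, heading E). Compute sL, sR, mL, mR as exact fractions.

120/13 24/17 -864/221 -60/13

left sensor world pos  = (3, 9); dL² = 13
right sensor world pos = (3, 3); dR² = 85
sL = 120/13 = 120/13
sR = 120/85 = 24/17
mL = -1/2·sL + 1/2·sR = -864/221
mR = -1/2·sL + 0·sR = -60/13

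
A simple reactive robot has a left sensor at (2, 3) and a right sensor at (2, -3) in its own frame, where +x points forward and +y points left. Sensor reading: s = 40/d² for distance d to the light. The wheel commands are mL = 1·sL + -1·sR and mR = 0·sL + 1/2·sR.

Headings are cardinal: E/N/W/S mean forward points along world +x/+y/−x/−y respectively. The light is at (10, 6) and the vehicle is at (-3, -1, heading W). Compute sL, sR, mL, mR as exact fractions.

8/65 40/241 -672/15665 20/241

left sensor world pos  = (-5, -4); dL² = 325
right sensor world pos = (-5, 2); dR² = 241
sL = 40/325 = 8/65
sR = 40/241 = 40/241
mL = 1·sL + -1·sR = -672/15665
mR = 0·sL + 1/2·sR = 20/241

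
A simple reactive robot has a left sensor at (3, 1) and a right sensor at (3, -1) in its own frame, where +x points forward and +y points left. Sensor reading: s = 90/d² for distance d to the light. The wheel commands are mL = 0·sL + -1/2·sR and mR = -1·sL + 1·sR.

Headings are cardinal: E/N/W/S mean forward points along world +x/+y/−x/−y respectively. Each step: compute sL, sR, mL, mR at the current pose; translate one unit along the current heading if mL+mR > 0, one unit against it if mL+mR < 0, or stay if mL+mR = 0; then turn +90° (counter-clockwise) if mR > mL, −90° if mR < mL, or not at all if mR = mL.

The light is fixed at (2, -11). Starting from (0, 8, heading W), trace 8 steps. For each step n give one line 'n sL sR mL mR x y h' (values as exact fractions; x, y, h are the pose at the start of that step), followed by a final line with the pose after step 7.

0 90/349 18/85 -9/85 -1368/29665 0 8 W
1 45/128 9/26 -9/52 -9/1664 1 8 S
2 18/89 18/73 -9/73 288/6497 1 9 E
3 45/269 9/53 -9/106 36/14257 0 9 N
4 90/349 18/85 -9/85 -1368/29665 0 8 W
5 45/128 9/26 -9/52 -9/1664 1 8 S
6 18/89 18/73 -9/73 288/6497 1 9 E
7 45/269 9/53 -9/106 36/14257 0 9 N
final 0 8 W

n=0: pose=(0,8,W); sL=90/349, sR=18/85; mL=-9/85, mR=-1368/29665; mL+mR=-4509/29665 → advance -1; mR−mL=1773/29665 → turn +1·90°
n=1: pose=(1,8,S); sL=45/128, sR=9/26; mL=-9/52, mR=-9/1664; mL+mR=-297/1664 → advance -1; mR−mL=279/1664 → turn +1·90°
n=2: pose=(1,9,E); sL=18/89, sR=18/73; mL=-9/73, mR=288/6497; mL+mR=-513/6497 → advance -1; mR−mL=1089/6497 → turn +1·90°
n=3: pose=(0,9,N); sL=45/269, sR=9/53; mL=-9/106, mR=36/14257; mL+mR=-2349/28514 → advance -1; mR−mL=2493/28514 → turn +1·90°
n=4: pose=(0,8,W); sL=90/349, sR=18/85; mL=-9/85, mR=-1368/29665; mL+mR=-4509/29665 → advance -1; mR−mL=1773/29665 → turn +1·90°
n=5: pose=(1,8,S); sL=45/128, sR=9/26; mL=-9/52, mR=-9/1664; mL+mR=-297/1664 → advance -1; mR−mL=279/1664 → turn +1·90°
n=6: pose=(1,9,E); sL=18/89, sR=18/73; mL=-9/73, mR=288/6497; mL+mR=-513/6497 → advance -1; mR−mL=1089/6497 → turn +1·90°
n=7: pose=(0,9,N); sL=45/269, sR=9/53; mL=-9/106, mR=36/14257; mL+mR=-2349/28514 → advance -1; mR−mL=2493/28514 → turn +1·90°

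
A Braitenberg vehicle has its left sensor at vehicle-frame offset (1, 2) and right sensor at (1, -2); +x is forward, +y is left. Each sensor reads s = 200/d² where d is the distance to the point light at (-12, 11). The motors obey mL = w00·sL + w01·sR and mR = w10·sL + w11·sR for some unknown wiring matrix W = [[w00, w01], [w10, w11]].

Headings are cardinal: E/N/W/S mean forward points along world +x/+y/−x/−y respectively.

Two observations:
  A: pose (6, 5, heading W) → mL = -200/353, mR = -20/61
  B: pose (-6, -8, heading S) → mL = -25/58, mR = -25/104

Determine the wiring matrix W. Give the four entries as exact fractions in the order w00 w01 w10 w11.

-1 0 0 -1/2

obs A: pose=(6,5,W) → sL=200/353, sR=40/61, mL=-200/353, mR=-20/61
obs B: pose=(-6,-8,S) → sL=25/58, sR=25/52, mL=-25/58, mR=-25/104
sensor matrix S = [[200/353, 40/61], [25/58, 25/52]]; det S = -83250/8117941
solve [mL_A; mL_B] = S·[w00; w01] and [mR_A; mR_B] = S·[w10; w11]:
  w00 = -1, w01 = 0, w10 = 0, w11 = -1/2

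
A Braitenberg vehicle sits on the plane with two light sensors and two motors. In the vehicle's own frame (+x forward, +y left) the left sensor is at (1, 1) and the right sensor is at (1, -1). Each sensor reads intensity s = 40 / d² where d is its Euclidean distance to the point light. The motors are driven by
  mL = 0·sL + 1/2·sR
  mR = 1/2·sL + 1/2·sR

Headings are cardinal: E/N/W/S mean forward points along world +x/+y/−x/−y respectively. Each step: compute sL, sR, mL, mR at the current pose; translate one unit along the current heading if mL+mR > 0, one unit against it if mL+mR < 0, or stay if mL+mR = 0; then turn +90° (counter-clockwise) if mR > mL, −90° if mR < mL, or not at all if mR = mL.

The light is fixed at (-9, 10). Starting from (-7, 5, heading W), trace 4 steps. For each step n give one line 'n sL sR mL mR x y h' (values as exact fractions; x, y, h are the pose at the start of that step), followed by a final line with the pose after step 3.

0 40/37 40/17 20/17 1080/629 -7 5 W
1 1 10/9 5/9 19/18 -8 5 S
2 40/29 40/53 20/53 1640/1537 -8 4 E
3 20/13 20/17 10/17 300/221 -7 4 N
final -7 5 W

n=0: pose=(-7,5,W); sL=40/37, sR=40/17; mL=20/17, mR=1080/629; mL+mR=1820/629 → advance +1; mR−mL=20/37 → turn +1·90°
n=1: pose=(-8,5,S); sL=1, sR=10/9; mL=5/9, mR=19/18; mL+mR=29/18 → advance +1; mR−mL=1/2 → turn +1·90°
n=2: pose=(-8,4,E); sL=40/29, sR=40/53; mL=20/53, mR=1640/1537; mL+mR=2220/1537 → advance +1; mR−mL=20/29 → turn +1·90°
n=3: pose=(-7,4,N); sL=20/13, sR=20/17; mL=10/17, mR=300/221; mL+mR=430/221 → advance +1; mR−mL=10/13 → turn +1·90°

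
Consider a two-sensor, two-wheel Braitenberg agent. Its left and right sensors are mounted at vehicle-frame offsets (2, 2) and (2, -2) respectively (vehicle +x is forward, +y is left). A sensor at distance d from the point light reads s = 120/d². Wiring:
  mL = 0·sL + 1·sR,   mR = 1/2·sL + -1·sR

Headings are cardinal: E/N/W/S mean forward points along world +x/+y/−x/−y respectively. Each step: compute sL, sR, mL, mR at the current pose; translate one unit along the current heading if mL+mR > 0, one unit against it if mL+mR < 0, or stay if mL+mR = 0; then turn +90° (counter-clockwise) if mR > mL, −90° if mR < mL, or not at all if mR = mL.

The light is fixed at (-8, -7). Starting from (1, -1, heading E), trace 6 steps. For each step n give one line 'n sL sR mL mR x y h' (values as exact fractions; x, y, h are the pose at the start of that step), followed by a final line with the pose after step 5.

0 24/37 120/137 120/137 -2796/5069 1 -1 E
1 3/4 3/2 3/2 -9/8 2 -1 S
2 120/73 120/113 120/113 -1980/8249 2 -2 W
3 60/49 12/17 12/17 -78/833 1 -2 N
4 24/37 120/137 120/137 -2796/5069 1 -1 E
5 3/4 3/2 3/2 -9/8 2 -1 S
final 2 -2 W

n=0: pose=(1,-1,E); sL=24/37, sR=120/137; mL=120/137, mR=-2796/5069; mL+mR=12/37 → advance +1; mR−mL=-7236/5069 → turn -1·90°
n=1: pose=(2,-1,S); sL=3/4, sR=3/2; mL=3/2, mR=-9/8; mL+mR=3/8 → advance +1; mR−mL=-21/8 → turn -1·90°
n=2: pose=(2,-2,W); sL=120/73, sR=120/113; mL=120/113, mR=-1980/8249; mL+mR=60/73 → advance +1; mR−mL=-10740/8249 → turn -1·90°
n=3: pose=(1,-2,N); sL=60/49, sR=12/17; mL=12/17, mR=-78/833; mL+mR=30/49 → advance +1; mR−mL=-666/833 → turn -1·90°
n=4: pose=(1,-1,E); sL=24/37, sR=120/137; mL=120/137, mR=-2796/5069; mL+mR=12/37 → advance +1; mR−mL=-7236/5069 → turn -1·90°
n=5: pose=(2,-1,S); sL=3/4, sR=3/2; mL=3/2, mR=-9/8; mL+mR=3/8 → advance +1; mR−mL=-21/8 → turn -1·90°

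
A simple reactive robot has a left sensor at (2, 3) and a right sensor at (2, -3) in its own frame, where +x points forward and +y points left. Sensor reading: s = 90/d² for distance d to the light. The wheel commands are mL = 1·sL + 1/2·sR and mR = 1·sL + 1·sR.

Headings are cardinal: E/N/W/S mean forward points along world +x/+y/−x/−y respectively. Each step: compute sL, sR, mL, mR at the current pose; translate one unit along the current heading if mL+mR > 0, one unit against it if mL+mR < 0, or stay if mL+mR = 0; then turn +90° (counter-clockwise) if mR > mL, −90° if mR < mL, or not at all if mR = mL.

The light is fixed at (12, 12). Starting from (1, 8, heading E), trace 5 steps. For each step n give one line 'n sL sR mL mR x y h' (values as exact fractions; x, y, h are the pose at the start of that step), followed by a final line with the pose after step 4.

n=0: pose=(1,8,E); sL=45/41, sR=9/13; mL=1539/1066, mR=954/533; mL+mR=3447/1066 → advance +1; mR−mL=9/26 → turn +1·90°
n=1: pose=(2,8,N); sL=90/173, sR=90/53; mL=12555/9169, mR=20340/9169; mL+mR=32895/9169 → advance +1; mR−mL=45/53 → turn +1·90°
n=2: pose=(2,9,W); sL=1/2, sR=5/8; mL=13/16, mR=9/8; mL+mR=31/16 → advance +1; mR−mL=5/16 → turn +1·90°
n=3: pose=(1,9,S); sL=90/89, sR=90/221; mL=23895/19669, mR=27900/19669; mL+mR=51795/19669 → advance +1; mR−mL=45/221 → turn +1·90°
n=4: pose=(1,8,E); sL=45/41, sR=9/13; mL=1539/1066, mR=954/533; mL+mR=3447/1066 → advance +1; mR−mL=9/26 → turn +1·90°

0 45/41 9/13 1539/1066 954/533 1 8 E
1 90/173 90/53 12555/9169 20340/9169 2 8 N
2 1/2 5/8 13/16 9/8 2 9 W
3 90/89 90/221 23895/19669 27900/19669 1 9 S
4 45/41 9/13 1539/1066 954/533 1 8 E
final 2 8 N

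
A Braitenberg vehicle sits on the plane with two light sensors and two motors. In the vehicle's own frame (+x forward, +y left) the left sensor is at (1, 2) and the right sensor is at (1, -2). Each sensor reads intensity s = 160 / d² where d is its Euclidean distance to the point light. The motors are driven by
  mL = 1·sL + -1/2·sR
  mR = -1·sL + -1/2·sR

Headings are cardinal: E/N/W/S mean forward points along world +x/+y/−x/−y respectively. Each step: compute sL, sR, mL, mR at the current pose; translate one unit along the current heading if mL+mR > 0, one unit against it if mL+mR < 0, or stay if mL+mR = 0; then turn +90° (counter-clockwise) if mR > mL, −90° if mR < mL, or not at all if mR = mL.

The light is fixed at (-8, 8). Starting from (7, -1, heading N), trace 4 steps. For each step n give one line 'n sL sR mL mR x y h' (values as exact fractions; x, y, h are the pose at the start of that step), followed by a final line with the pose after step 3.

0 160/233 160/353 37840/82249 -75120/82249 7 -1 N
1 1/2 2/5 3/10 -7/10 7 -2 E
2 160/377 32/53 2448/19981 -14512/19981 6 -2 S
3 16/29 80/109 584/3161 -2904/3161 6 -1 W
final 7 -1 N

n=0: pose=(7,-1,N); sL=160/233, sR=160/353; mL=37840/82249, mR=-75120/82249; mL+mR=-160/353 → advance -1; mR−mL=-320/233 → turn -1·90°
n=1: pose=(7,-2,E); sL=1/2, sR=2/5; mL=3/10, mR=-7/10; mL+mR=-2/5 → advance -1; mR−mL=-1 → turn -1·90°
n=2: pose=(6,-2,S); sL=160/377, sR=32/53; mL=2448/19981, mR=-14512/19981; mL+mR=-32/53 → advance -1; mR−mL=-320/377 → turn -1·90°
n=3: pose=(6,-1,W); sL=16/29, sR=80/109; mL=584/3161, mR=-2904/3161; mL+mR=-80/109 → advance -1; mR−mL=-32/29 → turn -1·90°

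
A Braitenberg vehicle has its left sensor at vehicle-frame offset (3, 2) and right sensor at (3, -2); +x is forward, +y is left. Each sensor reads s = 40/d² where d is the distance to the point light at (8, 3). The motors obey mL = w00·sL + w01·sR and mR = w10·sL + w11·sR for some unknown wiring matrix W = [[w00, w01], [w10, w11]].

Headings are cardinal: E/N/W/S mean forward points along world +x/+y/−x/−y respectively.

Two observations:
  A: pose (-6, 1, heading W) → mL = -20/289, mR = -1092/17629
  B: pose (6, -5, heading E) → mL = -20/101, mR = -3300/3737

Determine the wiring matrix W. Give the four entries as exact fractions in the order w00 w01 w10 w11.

obs A: pose=(-6,1,W) → sL=8/61, sR=40/289, mL=-20/289, mR=-1092/17629
obs B: pose=(6,-5,E) → sL=40/37, sR=40/101, mL=-20/101, mR=-3300/3737
sensor matrix S = [[8/61, 40/289], [40/37, 40/101]]; det S = -6435840/65879573
solve [mL_A; mL_B] = S·[w00; w01] and [mR_A; mR_B] = S·[w10; w11]:
  w00 = 0, w01 = -1/2, w10 = -1, w11 = 1/2

0 -1/2 -1 1/2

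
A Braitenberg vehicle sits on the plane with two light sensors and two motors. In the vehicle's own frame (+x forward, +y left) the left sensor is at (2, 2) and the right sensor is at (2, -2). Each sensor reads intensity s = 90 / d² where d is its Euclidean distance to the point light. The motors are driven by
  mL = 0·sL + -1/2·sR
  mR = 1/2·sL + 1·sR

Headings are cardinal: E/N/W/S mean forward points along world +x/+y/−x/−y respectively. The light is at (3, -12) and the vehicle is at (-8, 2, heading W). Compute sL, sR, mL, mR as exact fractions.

left sensor world pos  = (-10, 0); dL² = 313
right sensor world pos = (-10, 4); dR² = 425
sL = 90/313 = 90/313
sR = 90/425 = 18/85
mL = 0·sL + -1/2·sR = -9/85
mR = 1/2·sL + 1·sR = 9459/26605

90/313 18/85 -9/85 9459/26605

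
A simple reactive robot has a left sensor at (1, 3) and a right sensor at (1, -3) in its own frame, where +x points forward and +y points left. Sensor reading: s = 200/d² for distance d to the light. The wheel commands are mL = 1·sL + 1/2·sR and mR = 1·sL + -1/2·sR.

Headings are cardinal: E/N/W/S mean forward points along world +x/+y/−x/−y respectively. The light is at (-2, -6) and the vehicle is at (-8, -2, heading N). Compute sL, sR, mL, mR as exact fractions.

100/53 100/17 4350/901 -950/901

left sensor world pos  = (-11, -1); dL² = 106
right sensor world pos = (-5, -1); dR² = 34
sL = 200/106 = 100/53
sR = 200/34 = 100/17
mL = 1·sL + 1/2·sR = 4350/901
mR = 1·sL + -1/2·sR = -950/901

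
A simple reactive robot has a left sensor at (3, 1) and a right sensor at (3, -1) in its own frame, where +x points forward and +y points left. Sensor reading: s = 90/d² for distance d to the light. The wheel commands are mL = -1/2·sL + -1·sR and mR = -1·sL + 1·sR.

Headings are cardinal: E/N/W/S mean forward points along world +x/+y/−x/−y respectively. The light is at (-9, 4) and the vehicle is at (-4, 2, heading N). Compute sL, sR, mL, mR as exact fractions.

left sensor world pos  = (-5, 5); dL² = 17
right sensor world pos = (-3, 5); dR² = 37
sL = 90/17 = 90/17
sR = 90/37 = 90/37
mL = -1/2·sL + -1·sR = -3195/629
mR = -1·sL + 1·sR = -1800/629

90/17 90/37 -3195/629 -1800/629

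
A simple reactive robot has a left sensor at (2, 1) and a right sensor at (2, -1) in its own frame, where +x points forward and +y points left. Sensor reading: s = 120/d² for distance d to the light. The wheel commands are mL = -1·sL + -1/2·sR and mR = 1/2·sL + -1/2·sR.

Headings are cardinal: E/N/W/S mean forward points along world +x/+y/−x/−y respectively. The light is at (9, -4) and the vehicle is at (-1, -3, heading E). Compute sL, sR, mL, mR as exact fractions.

30/17 15/8 -735/272 -15/272

left sensor world pos  = (1, -2); dL² = 68
right sensor world pos = (1, -4); dR² = 64
sL = 120/68 = 30/17
sR = 120/64 = 15/8
mL = -1·sL + -1/2·sR = -735/272
mR = 1/2·sL + -1/2·sR = -15/272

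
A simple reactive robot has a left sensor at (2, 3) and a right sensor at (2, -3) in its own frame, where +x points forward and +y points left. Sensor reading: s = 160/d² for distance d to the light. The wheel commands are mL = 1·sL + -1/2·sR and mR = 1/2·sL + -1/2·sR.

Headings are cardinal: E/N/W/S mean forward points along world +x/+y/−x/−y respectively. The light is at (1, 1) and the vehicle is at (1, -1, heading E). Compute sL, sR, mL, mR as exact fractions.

32 160/29 848/29 384/29

left sensor world pos  = (3, 2); dL² = 5
right sensor world pos = (3, -4); dR² = 29
sL = 160/5 = 32
sR = 160/29 = 160/29
mL = 1·sL + -1/2·sR = 848/29
mR = 1/2·sL + -1/2·sR = 384/29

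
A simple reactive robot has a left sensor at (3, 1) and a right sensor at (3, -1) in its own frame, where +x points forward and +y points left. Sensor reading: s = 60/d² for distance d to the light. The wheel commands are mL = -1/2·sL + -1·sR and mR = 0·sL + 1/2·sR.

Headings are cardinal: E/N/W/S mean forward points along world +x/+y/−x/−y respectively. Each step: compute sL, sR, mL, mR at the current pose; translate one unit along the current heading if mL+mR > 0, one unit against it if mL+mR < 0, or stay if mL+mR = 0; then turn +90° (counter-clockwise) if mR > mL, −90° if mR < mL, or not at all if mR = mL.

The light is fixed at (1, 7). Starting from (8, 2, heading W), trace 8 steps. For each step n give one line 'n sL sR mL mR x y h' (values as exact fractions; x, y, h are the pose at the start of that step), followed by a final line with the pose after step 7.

0 15/13 15/8 -255/104 15/16 8 2 W
1 12/29 60/113 -2418/3277 30/113 9 2 S
2 6/13 30/73 -609/949 15/73 9 3 E
3 60/37 12/13 -834/481 6/13 8 3 N
4 15/13 15/8 -255/104 15/16 8 2 W
5 12/29 60/113 -2418/3277 30/113 9 2 S
6 6/13 30/73 -609/949 15/73 9 3 E
7 60/37 12/13 -834/481 6/13 8 3 N
final 8 2 W

n=0: pose=(8,2,W); sL=15/13, sR=15/8; mL=-255/104, mR=15/16; mL+mR=-315/208 → advance -1; mR−mL=705/208 → turn +1·90°
n=1: pose=(9,2,S); sL=12/29, sR=60/113; mL=-2418/3277, mR=30/113; mL+mR=-1548/3277 → advance -1; mR−mL=3288/3277 → turn +1·90°
n=2: pose=(9,3,E); sL=6/13, sR=30/73; mL=-609/949, mR=15/73; mL+mR=-414/949 → advance -1; mR−mL=804/949 → turn +1·90°
n=3: pose=(8,3,N); sL=60/37, sR=12/13; mL=-834/481, mR=6/13; mL+mR=-612/481 → advance -1; mR−mL=1056/481 → turn +1·90°
n=4: pose=(8,2,W); sL=15/13, sR=15/8; mL=-255/104, mR=15/16; mL+mR=-315/208 → advance -1; mR−mL=705/208 → turn +1·90°
n=5: pose=(9,2,S); sL=12/29, sR=60/113; mL=-2418/3277, mR=30/113; mL+mR=-1548/3277 → advance -1; mR−mL=3288/3277 → turn +1·90°
n=6: pose=(9,3,E); sL=6/13, sR=30/73; mL=-609/949, mR=15/73; mL+mR=-414/949 → advance -1; mR−mL=804/949 → turn +1·90°
n=7: pose=(8,3,N); sL=60/37, sR=12/13; mL=-834/481, mR=6/13; mL+mR=-612/481 → advance -1; mR−mL=1056/481 → turn +1·90°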